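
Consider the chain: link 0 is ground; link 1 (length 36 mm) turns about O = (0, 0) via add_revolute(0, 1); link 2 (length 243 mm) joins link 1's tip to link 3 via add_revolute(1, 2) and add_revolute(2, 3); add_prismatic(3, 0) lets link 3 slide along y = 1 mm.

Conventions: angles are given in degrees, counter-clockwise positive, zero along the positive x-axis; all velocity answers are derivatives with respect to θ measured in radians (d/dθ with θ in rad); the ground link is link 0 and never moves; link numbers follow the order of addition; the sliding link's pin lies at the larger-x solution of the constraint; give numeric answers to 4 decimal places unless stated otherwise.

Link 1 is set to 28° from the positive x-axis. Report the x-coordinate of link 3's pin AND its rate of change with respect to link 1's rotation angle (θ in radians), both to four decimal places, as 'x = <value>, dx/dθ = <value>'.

geometry: r = 36 mm, L = 243 mm, e = 1 mm
crank pin P = (r cos θ, r sin θ) = (31.786113, 16.900976)
h = r sin θ − e = 16.900976 − 1 = 15.900976
x = r cos θ + √(L² − h²) = 31.786113 + 242.479193 = 274.265306
dx/dθ = −r sin θ − h·r cos θ/√(L² − h²) (θ in radians; h = 15.900976) = -18.985403

x = 274.2653, dx/dθ = -18.9854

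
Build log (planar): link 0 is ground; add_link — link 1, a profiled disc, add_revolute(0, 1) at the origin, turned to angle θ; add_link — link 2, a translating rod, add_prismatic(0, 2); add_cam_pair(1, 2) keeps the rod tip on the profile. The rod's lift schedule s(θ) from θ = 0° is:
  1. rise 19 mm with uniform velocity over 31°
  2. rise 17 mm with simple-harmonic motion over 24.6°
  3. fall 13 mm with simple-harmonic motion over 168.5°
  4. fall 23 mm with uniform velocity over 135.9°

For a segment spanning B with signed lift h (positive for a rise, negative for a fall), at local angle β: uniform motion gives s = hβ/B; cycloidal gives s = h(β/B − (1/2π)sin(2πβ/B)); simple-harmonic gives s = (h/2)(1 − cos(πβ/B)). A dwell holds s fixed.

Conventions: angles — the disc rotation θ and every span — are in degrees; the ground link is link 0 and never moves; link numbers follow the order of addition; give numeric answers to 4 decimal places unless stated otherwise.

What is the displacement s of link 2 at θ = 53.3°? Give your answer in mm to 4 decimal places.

seg 1 [0°–31°] uniform, h=19: full span → s += 19 → s = 19.0000
seg 2 [31°–55.6°] simple-harmonic, h=17: θ=53.3° here. β=22.3, B=24.6. 17/2·(1 − cos(π·0.9065)) = 16.6360 → s = 35.6360

35.6360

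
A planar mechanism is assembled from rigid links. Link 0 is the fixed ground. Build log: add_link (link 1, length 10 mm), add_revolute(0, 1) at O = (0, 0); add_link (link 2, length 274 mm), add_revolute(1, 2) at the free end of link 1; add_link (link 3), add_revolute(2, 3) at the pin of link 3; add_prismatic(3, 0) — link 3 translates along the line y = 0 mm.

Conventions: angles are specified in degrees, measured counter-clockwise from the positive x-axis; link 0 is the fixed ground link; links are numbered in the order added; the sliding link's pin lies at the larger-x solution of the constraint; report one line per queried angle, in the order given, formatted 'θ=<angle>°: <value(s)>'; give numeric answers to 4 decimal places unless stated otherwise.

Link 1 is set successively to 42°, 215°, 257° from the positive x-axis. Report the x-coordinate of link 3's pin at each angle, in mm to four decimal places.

geometry: r = 10 mm, L = 274 mm, e = 0 mm
θ=42°: crank pin P = (r cos θ, r sin θ) = (7.431448, 6.691306)
θ=42°: h = r sin θ − e = 6.691306 − 0 = 6.691306
θ=42°: x = r cos θ + √(L² − h²) = 7.431448 + 273.918284 = 281.349732
θ=215°: crank pin P = (r cos θ, r sin θ) = (-8.191520, -5.735764)
θ=215°: h = r sin θ − e = -5.735764 − 0 = -5.735764
θ=215°: x = r cos θ + √(L² − h²) = -8.191520 + 273.939959 = 265.748438
θ=257°: crank pin P = (r cos θ, r sin θ) = (-2.249511, -9.743701)
θ=257°: h = r sin θ − e = -9.743701 − 0 = -9.743701
θ=257°: x = r cos θ + √(L² − h²) = -2.249511 + 273.826698 = 271.577187

θ=42°: 281.3497
θ=215°: 265.7484
θ=257°: 271.5772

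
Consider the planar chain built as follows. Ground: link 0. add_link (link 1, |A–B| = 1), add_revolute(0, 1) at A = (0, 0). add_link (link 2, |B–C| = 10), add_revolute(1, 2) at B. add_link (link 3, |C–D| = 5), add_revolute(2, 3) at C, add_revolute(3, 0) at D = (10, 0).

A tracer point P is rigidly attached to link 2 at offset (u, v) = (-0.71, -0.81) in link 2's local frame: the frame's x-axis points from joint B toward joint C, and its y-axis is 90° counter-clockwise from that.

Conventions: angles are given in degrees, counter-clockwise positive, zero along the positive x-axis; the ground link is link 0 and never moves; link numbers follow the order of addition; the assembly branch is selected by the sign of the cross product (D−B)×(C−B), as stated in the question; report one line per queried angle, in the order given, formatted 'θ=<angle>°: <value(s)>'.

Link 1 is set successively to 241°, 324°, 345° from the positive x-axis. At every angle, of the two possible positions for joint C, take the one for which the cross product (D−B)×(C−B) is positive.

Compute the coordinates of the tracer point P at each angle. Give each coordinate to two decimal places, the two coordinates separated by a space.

A=(0,0), D=(10.00,0)
θ=241°: B = A + 1.00·(cos241°, sin241°) = (-0.4848, -0.8746)
θ=241°: |BD| = 10.5212
θ=241°: circle(B,10.00) ∩ circle(D,5.00): a=8.8248, h=4.7034
θ=241°:   candidates: C₊=(7.9185,4.5461) cross=49.486; C₋=(8.7005,-4.8282) cross=-49.486
θ=241°:   branch + wants cross > 0 → take C=(7.9185,4.5461) (cross=49.486)
θ=241°: ex = (C−B)/|BC| = (0.8403,0.5421); ey = (-0.5421,0.8403)
θ=241°: P = B + -0.71·ex + -0.81·ey = (-0.6424,-1.9402)
θ=324°: B = A + 1.00·(cos324°, sin324°) = (0.8090, -0.5878)
θ=324°: |BD| = 9.2098
θ=324°: circle(B,10.00) ∩ circle(D,5.00): a=8.6766, h=4.9715
θ=324°:   candidates: C₊=(9.1507,4.9273) cross=45.786; C₋=(9.7853,-4.9954) cross=-45.786
θ=324°:   branch + wants cross > 0 → take C=(9.1507,4.9273) (cross=45.786)
θ=324°: ex = (C−B)/|BC| = (0.8342,0.5515); ey = (-0.5515,0.8342)
θ=324°: P = B + -0.71·ex + -0.81·ey = (0.6635,-1.6550)
θ=345°: B = A + 1.00·(cos345°, sin345°) = (0.9659, -0.2588)
θ=345°: |BD| = 9.0378
θ=345°: circle(B,10.00) ∩ circle(D,5.00): a=8.6681, h=4.9863
θ=345°:   candidates: C₊=(9.4877,4.9737) cross=45.065; C₋=(9.7733,-4.9949) cross=-45.065
θ=345°:   branch + wants cross > 0 → take C=(9.4877,4.9737) (cross=45.065)
θ=345°: ex = (C−B)/|BC| = (0.8522,0.5233); ey = (-0.5233,0.8522)
θ=345°: P = B + -0.71·ex + -0.81·ey = (0.7847,-1.3206)

θ=241°: -0.64 -1.94
θ=324°: 0.66 -1.66
θ=345°: 0.78 -1.32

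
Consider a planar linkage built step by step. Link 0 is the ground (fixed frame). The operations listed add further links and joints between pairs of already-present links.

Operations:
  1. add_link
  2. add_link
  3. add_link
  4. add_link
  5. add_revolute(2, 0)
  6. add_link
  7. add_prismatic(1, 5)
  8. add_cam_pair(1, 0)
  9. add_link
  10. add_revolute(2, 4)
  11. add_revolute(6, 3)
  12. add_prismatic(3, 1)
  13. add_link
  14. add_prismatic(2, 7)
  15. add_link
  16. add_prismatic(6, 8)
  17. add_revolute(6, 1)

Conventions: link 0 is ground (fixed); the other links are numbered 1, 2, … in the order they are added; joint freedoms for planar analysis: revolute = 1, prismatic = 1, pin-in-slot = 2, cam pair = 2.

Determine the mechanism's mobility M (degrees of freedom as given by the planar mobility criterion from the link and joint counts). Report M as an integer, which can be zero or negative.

link 0 = ground. State L|J1|J2 = 1|0|0
+link1  2|0|0
+link2  3|0|0
+link3  4|0|0
+link4  5|0|0
R(2,0) f=1→J1  5|1|0
+link5  6|1|0
P(1,5) f=1→J1  6|2|0
C(1,0) f=2→J2  6|2|1
+link6  7|2|1
R(2,4) f=1→J1  7|3|1
R(6,3) f=1→J1  7|4|1
P(3,1) f=1→J1  7|5|1
+link7  8|5|1
P(2,7) f=1→J1  8|6|1
+link8  9|6|1
P(6,8) f=1→J1  9|7|1
R(6,1) f=1→J1  9|8|1
M = 3(9−1)−2·8−1 = 24−16−1 = 7

M = 7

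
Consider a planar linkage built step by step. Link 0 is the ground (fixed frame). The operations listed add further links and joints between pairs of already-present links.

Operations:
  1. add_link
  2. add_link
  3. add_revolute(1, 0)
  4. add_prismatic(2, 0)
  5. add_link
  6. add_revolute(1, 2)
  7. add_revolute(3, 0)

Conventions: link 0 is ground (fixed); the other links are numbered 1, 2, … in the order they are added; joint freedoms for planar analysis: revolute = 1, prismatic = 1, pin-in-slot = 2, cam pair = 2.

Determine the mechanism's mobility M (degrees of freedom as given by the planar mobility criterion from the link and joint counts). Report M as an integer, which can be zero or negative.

L=1 J1=0 J2=0
add link → L=2 J1=0 J2=0
add link → L=3 J1=0 J2=0
R@1,0 dof=1 J1 → L=3 J1=1 J2=0
P@2,0 dof=1 J1 → L=3 J1=2 J2=0
add link → L=4 J1=2 J2=0
R@1,2 dof=1 J1 → L=4 J1=3 J2=0
R@3,0 dof=1 J1 → L=4 J1=4 J2=0
M=3(L−1)−2J1−J2=3·3−2·4−0=1

M = 1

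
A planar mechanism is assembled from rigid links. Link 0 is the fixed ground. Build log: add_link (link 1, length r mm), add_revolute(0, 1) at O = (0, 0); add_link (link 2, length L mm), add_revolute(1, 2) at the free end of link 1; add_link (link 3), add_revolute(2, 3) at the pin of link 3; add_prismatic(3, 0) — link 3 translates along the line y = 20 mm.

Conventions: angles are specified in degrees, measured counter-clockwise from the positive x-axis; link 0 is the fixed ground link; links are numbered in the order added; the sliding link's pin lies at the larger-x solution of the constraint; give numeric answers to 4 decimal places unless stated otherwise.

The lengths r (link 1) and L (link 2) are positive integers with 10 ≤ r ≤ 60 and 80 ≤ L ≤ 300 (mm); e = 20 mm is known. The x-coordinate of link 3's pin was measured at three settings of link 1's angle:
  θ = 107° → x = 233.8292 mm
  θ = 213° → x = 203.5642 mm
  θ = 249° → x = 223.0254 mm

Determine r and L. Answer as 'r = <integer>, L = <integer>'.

constraint per measurement: (x − r cos θ)² + (r sin θ − e)² = L²
subtracting the θ₁ and θ₂ equations cancels the r² and L² terms:
r = (x₁² − x₂²) / (2[(x₁cos θ₁ + e sin θ₁) − (x₂cos θ₂ + e sin θ₂)]) = 50.0000 → r = 50
L² = (x₁ − r cos θ₁)² + (r sin θ₁ − e)² = 62499.9894 → L = 250.0000 → L = 250
check at θ₃=249°: x = 223.0254 (printed 223.0254) ✓

r = 50, L = 250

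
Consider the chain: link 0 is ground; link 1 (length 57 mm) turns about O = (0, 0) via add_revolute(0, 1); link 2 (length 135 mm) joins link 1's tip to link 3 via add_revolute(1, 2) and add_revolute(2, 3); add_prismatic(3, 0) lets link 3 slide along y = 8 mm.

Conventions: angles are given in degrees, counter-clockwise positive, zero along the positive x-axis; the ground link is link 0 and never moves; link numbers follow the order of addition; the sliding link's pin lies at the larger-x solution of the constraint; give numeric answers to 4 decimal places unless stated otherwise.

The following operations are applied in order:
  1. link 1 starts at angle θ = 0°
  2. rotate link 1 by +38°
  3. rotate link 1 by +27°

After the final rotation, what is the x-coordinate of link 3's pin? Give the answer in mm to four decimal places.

geometry: r = 57 mm, L = 135 mm, e = 8 mm; θ starts at 0°
rotate link 1 by +38°: θ ← 0° +38° = 38°
rotate link 1 by +27°: θ ← 38° +27° = 65°
crank pin P = (r cos θ, r sin θ) = (24.089241, 51.659544)
h = r sin θ − e = 51.659544 − 8 = 43.659544
x = r cos θ + √(L² − h²) = 24.089241 + 127.745232 = 151.834473

151.8345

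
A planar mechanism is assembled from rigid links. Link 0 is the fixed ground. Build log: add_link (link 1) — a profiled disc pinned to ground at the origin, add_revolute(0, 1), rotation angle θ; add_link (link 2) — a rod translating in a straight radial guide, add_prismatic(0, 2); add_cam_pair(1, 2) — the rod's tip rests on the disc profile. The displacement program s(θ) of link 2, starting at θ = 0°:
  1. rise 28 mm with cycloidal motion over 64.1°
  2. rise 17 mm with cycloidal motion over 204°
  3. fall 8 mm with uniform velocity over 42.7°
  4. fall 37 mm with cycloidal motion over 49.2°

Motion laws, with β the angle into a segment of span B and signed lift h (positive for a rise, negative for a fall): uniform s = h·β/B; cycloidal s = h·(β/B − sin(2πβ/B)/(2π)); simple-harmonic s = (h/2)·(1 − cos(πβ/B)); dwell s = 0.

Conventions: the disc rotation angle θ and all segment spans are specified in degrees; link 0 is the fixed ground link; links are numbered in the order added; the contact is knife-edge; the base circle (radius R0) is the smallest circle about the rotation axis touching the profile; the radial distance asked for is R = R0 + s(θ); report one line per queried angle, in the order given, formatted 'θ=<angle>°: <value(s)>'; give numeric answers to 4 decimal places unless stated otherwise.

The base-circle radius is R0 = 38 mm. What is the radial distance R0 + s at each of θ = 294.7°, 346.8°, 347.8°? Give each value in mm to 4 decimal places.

seg 1 [0°–64.1°] cycloidal, h=28: full span → s += 28 → s = 28.0000
seg 2 [64.1°–268.1°] cycloidal, h=17: full span → s += 17 → s = 45.0000
seg 3 [268.1°–310.8°] uniform, h=-8: θ=294.7° here. β=26.6, B=42.7. -8·26.6/42.7 = -4.9836 → s = 40.0164
seg 3 [268.1°–310.8°] uniform, h=-8: full span → s += -8 → s = 37.0000
seg 4 [310.8°–360°] cycloidal, h=-37: θ=346.8° here. β=36, B=49.2. -37·(0.7317 − sin(2π·0.7317)/(2π)) = -32.9231 → s = 4.0769
seg 4 [310.8°–360°] cycloidal, h=-37: θ=347.8° here. β=37, B=49.2. -37·(0.7520 − sin(2π·0.7520)/(2π)) = -33.7135 → s = 3.2865
θ=294.7°: R = R0 + s = 38 + 40.0164 = 78.0164
θ=346.8°: R = R0 + s = 38 + 4.0769 = 42.0769
θ=347.8°: R = R0 + s = 38 + 3.2865 = 41.2865

θ=294.7°: 78.0164
θ=346.8°: 42.0769
θ=347.8°: 41.2865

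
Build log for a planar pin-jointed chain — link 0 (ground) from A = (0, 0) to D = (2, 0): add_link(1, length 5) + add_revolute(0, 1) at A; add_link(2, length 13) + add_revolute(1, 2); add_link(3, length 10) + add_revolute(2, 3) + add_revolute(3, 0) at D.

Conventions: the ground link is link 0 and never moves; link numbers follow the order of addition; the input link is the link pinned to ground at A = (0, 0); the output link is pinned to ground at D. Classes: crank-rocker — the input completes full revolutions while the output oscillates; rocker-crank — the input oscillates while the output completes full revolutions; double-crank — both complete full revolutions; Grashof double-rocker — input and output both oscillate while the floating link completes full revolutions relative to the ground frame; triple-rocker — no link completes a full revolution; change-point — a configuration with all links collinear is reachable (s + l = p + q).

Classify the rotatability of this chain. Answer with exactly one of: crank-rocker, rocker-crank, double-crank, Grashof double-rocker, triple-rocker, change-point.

lengths: ground=2, input=5, coupler=13, output=10
sorted: s=2 (shortest), l=13 (longest), p+q=15
s + l = 15 vs p + q = 15
s + l = p + q → change-point (collinear configuration reachable)

change-point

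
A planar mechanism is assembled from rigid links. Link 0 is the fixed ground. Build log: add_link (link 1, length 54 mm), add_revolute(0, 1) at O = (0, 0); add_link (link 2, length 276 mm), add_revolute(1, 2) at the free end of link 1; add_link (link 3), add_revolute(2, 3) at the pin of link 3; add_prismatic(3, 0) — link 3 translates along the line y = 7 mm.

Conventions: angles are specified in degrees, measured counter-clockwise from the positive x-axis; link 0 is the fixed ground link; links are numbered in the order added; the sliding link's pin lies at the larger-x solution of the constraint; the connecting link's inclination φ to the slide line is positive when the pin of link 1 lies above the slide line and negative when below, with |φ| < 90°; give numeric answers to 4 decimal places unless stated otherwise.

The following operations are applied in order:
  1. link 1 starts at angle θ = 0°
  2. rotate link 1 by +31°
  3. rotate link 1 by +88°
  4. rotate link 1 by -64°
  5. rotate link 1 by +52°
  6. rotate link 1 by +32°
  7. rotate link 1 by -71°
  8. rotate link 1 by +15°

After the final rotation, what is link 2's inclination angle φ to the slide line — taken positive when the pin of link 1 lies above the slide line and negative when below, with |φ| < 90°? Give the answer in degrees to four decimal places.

geometry: r = 54 mm, L = 276 mm, e = 7 mm; θ starts at 0°
rotate link 1 by +31°: θ ← 0° +31° = 31°
rotate link 1 by +88°: θ ← 31° +88° = 119°
rotate link 1 by -64°: θ ← 119° -64° = 55°
rotate link 1 by +52°: θ ← 55° +52° = 107°
rotate link 1 by +32°: θ ← 107° +32° = 139°
rotate link 1 by -71°: θ ← 139° -71° = 68°
rotate link 1 by +15°: θ ← 68° +15° = 83°
h = r sin θ − e = 53.597492 − 7 = 46.597492
sin φ = h / L = 46.597492 / 276 = 0.16883149
φ = arcsin(0.16883149) = 9.719887°

9.7199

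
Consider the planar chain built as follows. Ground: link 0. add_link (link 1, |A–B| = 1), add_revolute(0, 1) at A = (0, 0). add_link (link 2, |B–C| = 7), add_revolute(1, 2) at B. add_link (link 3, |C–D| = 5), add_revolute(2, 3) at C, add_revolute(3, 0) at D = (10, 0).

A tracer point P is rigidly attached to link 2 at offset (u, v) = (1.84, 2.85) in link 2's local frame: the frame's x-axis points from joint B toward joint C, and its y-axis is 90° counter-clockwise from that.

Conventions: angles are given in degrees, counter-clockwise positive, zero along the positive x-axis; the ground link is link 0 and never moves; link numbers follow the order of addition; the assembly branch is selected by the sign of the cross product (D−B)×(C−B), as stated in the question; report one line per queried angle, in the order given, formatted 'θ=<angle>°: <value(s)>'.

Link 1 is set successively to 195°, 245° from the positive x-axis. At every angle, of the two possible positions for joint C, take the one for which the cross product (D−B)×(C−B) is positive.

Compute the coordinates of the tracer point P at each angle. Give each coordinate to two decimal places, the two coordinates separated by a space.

A=(0,0), D=(10.00,0)
θ=195°: B = A + 1.00·(cos195°, sin195°) = (-0.9659, -0.2588)
θ=195°: |BD| = 10.9690
θ=195°: circle(B,7.00) ∩ circle(D,5.00): a=6.5785, h=2.3924
θ=195°:   candidates: C₊=(5.5543,2.2881) cross=26.242; C₋=(5.6672,-2.4953) cross=-26.242
θ=195°:   branch + wants cross > 0 → take C=(5.5543,2.2881) (cross=26.242)
θ=195°: ex = (C−B)/|BC| = (0.9315,0.3639); ey = (-0.3639,0.9315)
θ=195°: P = B + 1.84·ex + 2.85·ey = (-0.2890,3.0653)
θ=245°: B = A + 1.00·(cos245°, sin245°) = (-0.4226, -0.9063)
θ=245°: |BD| = 10.4619
θ=245°: circle(B,7.00) ∩ circle(D,5.00): a=6.3780, h=2.8847
θ=245°:   candidates: C₊=(5.6815,2.5200) cross=30.179; C₋=(6.1813,-3.2276) cross=-30.179
θ=245°:   branch + wants cross > 0 → take C=(5.6815,2.5200) (cross=30.179)
θ=245°: ex = (C−B)/|BC| = (0.8720,0.4895); ey = (-0.4895,0.8720)
θ=245°: P = B + 1.84·ex + 2.85·ey = (-0.2131,2.4796)

θ=195°: -0.29 3.07
θ=245°: -0.21 2.48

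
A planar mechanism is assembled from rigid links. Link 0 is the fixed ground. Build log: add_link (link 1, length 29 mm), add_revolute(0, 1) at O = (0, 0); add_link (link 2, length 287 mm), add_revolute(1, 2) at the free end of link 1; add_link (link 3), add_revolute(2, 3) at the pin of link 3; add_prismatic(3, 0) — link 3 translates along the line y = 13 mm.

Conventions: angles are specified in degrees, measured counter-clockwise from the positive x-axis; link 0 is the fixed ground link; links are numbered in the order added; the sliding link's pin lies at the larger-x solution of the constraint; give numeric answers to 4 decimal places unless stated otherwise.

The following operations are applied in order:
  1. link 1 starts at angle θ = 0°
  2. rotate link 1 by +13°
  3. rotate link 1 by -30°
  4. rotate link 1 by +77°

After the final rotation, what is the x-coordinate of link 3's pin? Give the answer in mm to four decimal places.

geometry: r = 29 mm, L = 287 mm, e = 13 mm; θ starts at 0°
rotate link 1 by +13°: θ ← 0° +13° = 13°
rotate link 1 by -30°: θ ← 13° -30° = -17°
rotate link 1 by +77°: θ ← -17° +77° = 60°
crank pin P = (r cos θ, r sin θ) = (14.500000, 25.114737)
h = r sin θ − e = 25.114737 − 13 = 12.114737
x = r cos θ + √(L² − h²) = 14.500000 + 286.744195 = 301.244195

301.2442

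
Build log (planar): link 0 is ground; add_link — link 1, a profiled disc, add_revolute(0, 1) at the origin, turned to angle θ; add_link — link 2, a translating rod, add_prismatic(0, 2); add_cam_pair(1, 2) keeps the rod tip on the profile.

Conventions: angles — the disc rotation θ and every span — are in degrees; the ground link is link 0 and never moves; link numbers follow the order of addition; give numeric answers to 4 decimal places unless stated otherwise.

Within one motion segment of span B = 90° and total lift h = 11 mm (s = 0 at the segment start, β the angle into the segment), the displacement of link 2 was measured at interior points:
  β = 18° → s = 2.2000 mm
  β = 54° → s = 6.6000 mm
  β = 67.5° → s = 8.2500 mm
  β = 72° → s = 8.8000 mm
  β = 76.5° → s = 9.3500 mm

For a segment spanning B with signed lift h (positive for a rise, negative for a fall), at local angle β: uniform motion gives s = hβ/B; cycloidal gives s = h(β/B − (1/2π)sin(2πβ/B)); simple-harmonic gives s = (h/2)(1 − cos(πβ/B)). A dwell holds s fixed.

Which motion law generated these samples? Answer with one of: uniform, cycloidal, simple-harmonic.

candidates at β/B = r: uniform s = h·r (linear in β); cycloidal s = h·(r − sin(2πr)/(2π)); simple-harmonic s = (h/2)(1 − cos(πr))
β=18°: printed 2.2000 | uniform 2.2000, cycloidal 0.5350, simple-harmonic 1.0504
β=54°: printed 6.6000 | uniform 6.6000, cycloidal 7.6290, simple-harmonic 7.1996
β=67.5°: printed 8.2500 | uniform 8.2500, cycloidal 10.0007, simple-harmonic 9.3891
β=72°: printed 8.8000 | uniform 8.8000, cycloidal 10.4650, simple-harmonic 9.9496
β=76.5°: printed 9.3500 | uniform 9.3500, cycloidal 10.7663, simple-harmonic 10.4005
only one law matches every sample → uniform

uniform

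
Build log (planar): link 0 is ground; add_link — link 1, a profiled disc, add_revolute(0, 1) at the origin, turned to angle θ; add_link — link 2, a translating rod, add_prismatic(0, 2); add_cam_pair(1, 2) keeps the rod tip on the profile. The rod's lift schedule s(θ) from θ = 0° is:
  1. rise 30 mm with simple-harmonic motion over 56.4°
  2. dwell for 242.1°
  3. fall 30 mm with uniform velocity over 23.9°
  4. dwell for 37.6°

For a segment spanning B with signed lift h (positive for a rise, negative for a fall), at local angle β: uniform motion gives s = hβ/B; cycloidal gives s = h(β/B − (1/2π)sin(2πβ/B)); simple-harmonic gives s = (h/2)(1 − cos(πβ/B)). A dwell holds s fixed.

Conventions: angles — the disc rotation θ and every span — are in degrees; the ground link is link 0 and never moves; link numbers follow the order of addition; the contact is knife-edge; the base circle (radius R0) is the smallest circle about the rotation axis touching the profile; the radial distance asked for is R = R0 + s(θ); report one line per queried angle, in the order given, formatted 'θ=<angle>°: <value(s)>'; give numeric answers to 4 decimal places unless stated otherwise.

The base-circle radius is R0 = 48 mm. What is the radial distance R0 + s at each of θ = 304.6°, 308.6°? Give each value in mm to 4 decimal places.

seg 1 [0°–56.4°] simple-harmonic, h=30: full span → s += 30 → s = 30.0000
seg 2 [56.4°–298.5°] dwell: s stays 30.0000
seg 3 [298.5°–322.4°] uniform, h=-30: θ=304.6° here. β=6.1, B=23.9. -30·6.1/23.9 = -7.6569 → s = 22.3431
seg 3 [298.5°–322.4°] uniform, h=-30: θ=308.6° here. β=10.1, B=23.9. -30·10.1/23.9 = -12.6778 → s = 17.3222
θ=304.6°: R = R0 + s = 48 + 22.3431 = 70.3431
θ=308.6°: R = R0 + s = 48 + 17.3222 = 65.3222

θ=304.6°: 70.3431
θ=308.6°: 65.3222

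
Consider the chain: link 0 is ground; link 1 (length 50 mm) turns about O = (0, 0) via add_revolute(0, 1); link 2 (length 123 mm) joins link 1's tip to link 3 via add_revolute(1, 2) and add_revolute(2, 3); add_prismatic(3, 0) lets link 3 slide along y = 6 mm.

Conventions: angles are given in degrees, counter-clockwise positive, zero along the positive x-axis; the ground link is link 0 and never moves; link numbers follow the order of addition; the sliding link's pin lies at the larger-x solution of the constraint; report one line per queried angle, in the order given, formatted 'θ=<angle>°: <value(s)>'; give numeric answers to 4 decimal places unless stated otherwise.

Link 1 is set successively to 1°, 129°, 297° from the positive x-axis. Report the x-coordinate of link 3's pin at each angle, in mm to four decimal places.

geometry: r = 50 mm, L = 123 mm, e = 6 mm
θ=1°: crank pin P = (r cos θ, r sin θ) = (49.992385, 0.872620)
θ=1°: h = r sin θ − e = 0.872620 − 6 = -5.127380
θ=1°: x = r cos θ + √(L² − h²) = 49.992385 + 122.893084 = 172.885468
θ=129°: crank pin P = (r cos θ, r sin θ) = (-31.466020, 38.857298)
θ=129°: h = r sin θ − e = 38.857298 − 6 = 32.857298
θ=129°: x = r cos θ + √(L² − h²) = -31.466020 + 118.530156 = 87.064137
θ=297°: crank pin P = (r cos θ, r sin θ) = (22.699525, -44.550326)
θ=297°: h = r sin θ − e = -44.550326 − 6 = -50.550326
θ=297°: x = r cos θ + √(L² − h²) = 22.699525 + 112.132353 = 134.831878

θ=1°: 172.8855
θ=129°: 87.0641
θ=297°: 134.8319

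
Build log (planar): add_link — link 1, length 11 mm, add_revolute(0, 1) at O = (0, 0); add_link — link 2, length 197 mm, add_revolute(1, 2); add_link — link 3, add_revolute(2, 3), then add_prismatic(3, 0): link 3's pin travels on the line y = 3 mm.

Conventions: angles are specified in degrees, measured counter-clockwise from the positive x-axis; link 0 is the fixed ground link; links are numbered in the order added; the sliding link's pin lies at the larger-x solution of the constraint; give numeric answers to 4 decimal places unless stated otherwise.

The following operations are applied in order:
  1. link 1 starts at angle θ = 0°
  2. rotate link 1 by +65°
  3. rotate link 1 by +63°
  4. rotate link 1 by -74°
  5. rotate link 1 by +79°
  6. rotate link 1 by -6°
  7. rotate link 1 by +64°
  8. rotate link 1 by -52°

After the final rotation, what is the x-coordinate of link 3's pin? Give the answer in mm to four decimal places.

geometry: r = 11 mm, L = 197 mm, e = 3 mm; θ starts at 0°
rotate link 1 by +65°: θ ← 0° +65° = 65°
rotate link 1 by +63°: θ ← 65° +63° = 128°
rotate link 1 by -74°: θ ← 128° -74° = 54°
rotate link 1 by +79°: θ ← 54° +79° = 133°
rotate link 1 by -6°: θ ← 133° -6° = 127°
rotate link 1 by +64°: θ ← 127° +64° = 191°
rotate link 1 by -52°: θ ← 191° -52° = 139°
crank pin P = (r cos θ, r sin θ) = (-8.301805, 7.216649)
h = r sin θ − e = 7.216649 − 3 = 4.216649
x = r cos θ + √(L² − h²) = -8.301805 + 196.954868 = 188.653062

188.6531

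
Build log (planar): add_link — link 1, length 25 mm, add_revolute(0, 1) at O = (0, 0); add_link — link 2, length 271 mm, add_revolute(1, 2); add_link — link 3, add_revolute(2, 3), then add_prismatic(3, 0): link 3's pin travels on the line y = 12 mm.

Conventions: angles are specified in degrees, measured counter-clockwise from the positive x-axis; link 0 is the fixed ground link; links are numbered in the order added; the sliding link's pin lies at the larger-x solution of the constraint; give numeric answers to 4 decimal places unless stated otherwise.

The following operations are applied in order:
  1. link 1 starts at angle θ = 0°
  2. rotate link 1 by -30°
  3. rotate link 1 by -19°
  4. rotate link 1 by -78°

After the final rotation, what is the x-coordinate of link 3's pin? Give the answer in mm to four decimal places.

geometry: r = 25 mm, L = 271 mm, e = 12 mm; θ starts at 0°
rotate link 1 by -30°: θ ← 0° -30° = -30°
rotate link 1 by -19°: θ ← -30° -19° = -49°
rotate link 1 by -78°: θ ← -49° -78° = -127°
crank pin P = (r cos θ, r sin θ) = (-15.045376, -19.965888)
h = r sin θ − e = -19.965888 − 12 = -31.965888
x = r cos θ + √(L² − h²) = -15.045376 + 269.108123 = 254.062748

254.0627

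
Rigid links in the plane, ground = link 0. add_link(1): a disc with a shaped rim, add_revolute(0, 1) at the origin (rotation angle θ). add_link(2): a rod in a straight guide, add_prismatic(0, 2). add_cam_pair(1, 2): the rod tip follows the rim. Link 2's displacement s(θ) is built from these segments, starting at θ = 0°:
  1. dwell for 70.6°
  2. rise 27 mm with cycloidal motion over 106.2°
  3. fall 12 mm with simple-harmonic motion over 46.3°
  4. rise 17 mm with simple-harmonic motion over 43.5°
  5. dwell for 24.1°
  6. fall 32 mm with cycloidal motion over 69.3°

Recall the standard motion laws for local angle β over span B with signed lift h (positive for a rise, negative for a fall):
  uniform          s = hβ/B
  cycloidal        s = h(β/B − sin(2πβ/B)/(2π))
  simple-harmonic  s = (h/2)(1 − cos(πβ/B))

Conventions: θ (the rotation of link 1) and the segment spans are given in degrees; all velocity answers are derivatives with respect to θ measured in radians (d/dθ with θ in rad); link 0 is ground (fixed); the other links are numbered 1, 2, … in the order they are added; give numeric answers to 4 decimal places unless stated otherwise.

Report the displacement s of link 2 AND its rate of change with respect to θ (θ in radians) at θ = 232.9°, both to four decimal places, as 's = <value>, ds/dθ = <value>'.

segment 1 (0° to 70.6°, dwell): s unchanged at 0.0000
segment 2 (70.6° to 176.8°, cycloidal, h = 27) is passed completely: s = 0.0000 + (27) = 27.0000
segment 3 (176.8° to 223.1°, simple-harmonic, h = -12) is passed completely: s = 27.0000 + (-12) = 15.0000
θ = 232.9° falls in segment 4 (223.1° to 266.6°, simple-harmonic, h = 17): β = 232.9 − 223.1 = 9.8°, B = 43.5°; Δs = 17/2·(1 − cos(π·0.2253)) = 2.0415; s = 15.0000 + 2.0415 = 17.0415
velocity in seg [223.1°–266.6°] (simple-harmonic), θ in radians: β = 9.8° = 0.1710 rad, B = 43.5° = 0.7592 rad; ds/dθ = (πh/(2B)) sin(πβ/B) = (π·17/(2·0.7592)) sin(π·0.2253) = 22.866791 mm/rad

s = 17.0415, ds/dθ = 22.8668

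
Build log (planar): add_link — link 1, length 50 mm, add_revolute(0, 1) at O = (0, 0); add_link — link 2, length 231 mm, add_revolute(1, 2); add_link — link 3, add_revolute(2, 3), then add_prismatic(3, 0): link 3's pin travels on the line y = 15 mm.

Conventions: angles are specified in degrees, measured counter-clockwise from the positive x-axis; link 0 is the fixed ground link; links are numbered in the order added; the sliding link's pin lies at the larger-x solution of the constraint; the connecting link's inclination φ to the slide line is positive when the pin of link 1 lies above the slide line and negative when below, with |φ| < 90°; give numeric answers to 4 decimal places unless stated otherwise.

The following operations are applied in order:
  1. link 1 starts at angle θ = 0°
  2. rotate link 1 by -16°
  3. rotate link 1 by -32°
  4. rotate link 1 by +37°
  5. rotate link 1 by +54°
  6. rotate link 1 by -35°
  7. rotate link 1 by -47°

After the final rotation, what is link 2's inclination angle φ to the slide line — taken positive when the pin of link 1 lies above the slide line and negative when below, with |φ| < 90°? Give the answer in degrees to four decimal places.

geometry: r = 50 mm, L = 231 mm, e = 15 mm; θ starts at 0°
rotate link 1 by -16°: θ ← 0° -16° = -16°
rotate link 1 by -32°: θ ← -16° -32° = -48°
rotate link 1 by +37°: θ ← -48° +37° = -11°
rotate link 1 by +54°: θ ← -11° +54° = 43°
rotate link 1 by -35°: θ ← 43° -35° = 8°
rotate link 1 by -47°: θ ← 8° -47° = -39°
h = r sin θ − e = -31.466020 − 15 = -46.466020
sin φ = h / L = -46.466020 / 231 = -0.20115160
φ = arcsin(-0.20115160) = -11.604310°

-11.6043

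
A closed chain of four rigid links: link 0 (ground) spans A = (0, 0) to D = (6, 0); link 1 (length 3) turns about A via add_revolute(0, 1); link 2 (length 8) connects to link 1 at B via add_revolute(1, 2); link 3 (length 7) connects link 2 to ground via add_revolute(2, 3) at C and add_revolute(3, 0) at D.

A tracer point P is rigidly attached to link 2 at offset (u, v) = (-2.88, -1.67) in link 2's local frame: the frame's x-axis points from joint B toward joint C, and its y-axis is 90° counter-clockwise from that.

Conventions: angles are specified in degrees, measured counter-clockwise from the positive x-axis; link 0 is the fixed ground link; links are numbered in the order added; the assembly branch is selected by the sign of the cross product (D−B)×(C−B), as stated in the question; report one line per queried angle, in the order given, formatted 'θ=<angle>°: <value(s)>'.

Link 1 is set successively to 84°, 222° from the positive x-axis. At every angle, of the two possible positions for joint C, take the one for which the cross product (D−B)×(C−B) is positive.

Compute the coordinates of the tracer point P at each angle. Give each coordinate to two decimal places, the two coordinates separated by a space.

A=(0,0), D=(6.00,0)
θ=84°: B = A + 3.00·(cos84°, sin84°) = (0.3136, 2.9836)
θ=84°: |BD| = 6.4216
θ=84°: circle(B,8.00) ∩ circle(D,7.00): a=4.3787, h=6.6953
θ=84°:   candidates: C₊=(7.3017,6.8779) cross=42.994; C₋=(1.0803,-4.9796) cross=-42.994
θ=84°:   branch + wants cross > 0 → take C=(7.3017,6.8779) (cross=42.994)
θ=84°: ex = (C−B)/|BC| = (0.8735,0.4868); ey = (-0.4868,0.8735)
θ=84°: P = B + -2.88·ex + -1.67·ey = (-1.3892,0.1228)
θ=222°: B = A + 3.00·(cos222°, sin222°) = (-2.2294, -2.0074)
θ=222°: |BD| = 8.4707
θ=222°: circle(B,8.00) ∩ circle(D,7.00): a=5.1208, h=6.1464
θ=222°:   candidates: C₊=(1.2889,5.1774) cross=52.064; C₋=(4.2020,-6.7652) cross=-52.064
θ=222°:   branch + wants cross > 0 → take C=(1.2889,5.1774) (cross=52.064)
θ=222°: ex = (C−B)/|BC| = (0.4398,0.8981); ey = (-0.8981,0.4398)
θ=222°: P = B + -2.88·ex + -1.67·ey = (-1.9962,-5.3284)

θ=84°: -1.39 0.12
θ=222°: -2.00 -5.33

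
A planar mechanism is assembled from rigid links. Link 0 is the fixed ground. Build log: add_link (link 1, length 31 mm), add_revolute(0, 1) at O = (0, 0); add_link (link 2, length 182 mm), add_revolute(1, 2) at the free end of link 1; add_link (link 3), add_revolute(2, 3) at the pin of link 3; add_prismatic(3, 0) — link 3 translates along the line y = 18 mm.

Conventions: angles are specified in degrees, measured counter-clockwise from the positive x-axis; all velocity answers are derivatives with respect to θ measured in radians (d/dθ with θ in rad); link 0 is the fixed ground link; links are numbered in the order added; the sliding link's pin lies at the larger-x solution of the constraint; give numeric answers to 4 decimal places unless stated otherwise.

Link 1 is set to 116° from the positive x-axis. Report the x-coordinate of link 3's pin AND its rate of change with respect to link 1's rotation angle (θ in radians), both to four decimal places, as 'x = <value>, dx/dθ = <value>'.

geometry: r = 31 mm, L = 182 mm, e = 18 mm
crank pin P = (r cos θ, r sin θ) = (-13.589506, 27.862615)
h = r sin θ − e = 27.862615 − 18 = 9.862615
x = r cos θ + √(L² − h²) = -13.589506 + 181.732575 = 168.143069
dx/dθ = −r sin θ − h·r cos θ/√(L² − h²) (θ in radians; h = 9.862615) = -27.125114

x = 168.1431, dx/dθ = -27.1251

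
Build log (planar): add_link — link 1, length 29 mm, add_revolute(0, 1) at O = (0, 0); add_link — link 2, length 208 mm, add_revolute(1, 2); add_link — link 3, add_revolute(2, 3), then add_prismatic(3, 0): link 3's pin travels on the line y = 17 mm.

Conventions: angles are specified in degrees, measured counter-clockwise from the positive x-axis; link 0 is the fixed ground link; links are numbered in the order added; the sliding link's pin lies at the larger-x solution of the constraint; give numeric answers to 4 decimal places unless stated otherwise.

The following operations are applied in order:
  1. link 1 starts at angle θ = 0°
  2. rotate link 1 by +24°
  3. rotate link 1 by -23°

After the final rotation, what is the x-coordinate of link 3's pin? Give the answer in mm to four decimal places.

geometry: r = 29 mm, L = 208 mm, e = 17 mm; θ starts at 0°
rotate link 1 by +24°: θ ← 0° +24° = 24°
rotate link 1 by -23°: θ ← 24° -23° = 1°
crank pin P = (r cos θ, r sin θ) = (28.995583, 0.506120)
h = r sin θ − e = 0.506120 − 17 = -16.493880
x = r cos θ + √(L² − h²) = 28.995583 + 207.345007 = 236.340590

236.3406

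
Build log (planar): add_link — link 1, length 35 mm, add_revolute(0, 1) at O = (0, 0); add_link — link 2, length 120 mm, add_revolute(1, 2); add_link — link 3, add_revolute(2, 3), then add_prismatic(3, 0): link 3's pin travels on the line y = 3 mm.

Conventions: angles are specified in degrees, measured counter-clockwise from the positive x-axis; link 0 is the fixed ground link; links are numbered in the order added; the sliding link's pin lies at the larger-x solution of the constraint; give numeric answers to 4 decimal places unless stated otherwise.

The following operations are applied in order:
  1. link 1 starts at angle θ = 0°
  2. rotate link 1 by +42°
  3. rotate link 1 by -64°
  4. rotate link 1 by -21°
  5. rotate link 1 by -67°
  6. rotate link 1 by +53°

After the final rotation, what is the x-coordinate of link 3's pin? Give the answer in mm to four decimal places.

geometry: r = 35 mm, L = 120 mm, e = 3 mm; θ starts at 0°
rotate link 1 by +42°: θ ← 0° +42° = 42°
rotate link 1 by -64°: θ ← 42° -64° = -22°
rotate link 1 by -21°: θ ← -22° -21° = -43°
rotate link 1 by -67°: θ ← -43° -67° = -110°
rotate link 1 by +53°: θ ← -110° +53° = -57°
crank pin P = (r cos θ, r sin θ) = (19.062366, -29.353470)
h = r sin θ − e = -29.353470 − 3 = -32.353470
x = r cos θ + √(L² − h²) = 19.062366 + 115.556276 = 134.618643

134.6186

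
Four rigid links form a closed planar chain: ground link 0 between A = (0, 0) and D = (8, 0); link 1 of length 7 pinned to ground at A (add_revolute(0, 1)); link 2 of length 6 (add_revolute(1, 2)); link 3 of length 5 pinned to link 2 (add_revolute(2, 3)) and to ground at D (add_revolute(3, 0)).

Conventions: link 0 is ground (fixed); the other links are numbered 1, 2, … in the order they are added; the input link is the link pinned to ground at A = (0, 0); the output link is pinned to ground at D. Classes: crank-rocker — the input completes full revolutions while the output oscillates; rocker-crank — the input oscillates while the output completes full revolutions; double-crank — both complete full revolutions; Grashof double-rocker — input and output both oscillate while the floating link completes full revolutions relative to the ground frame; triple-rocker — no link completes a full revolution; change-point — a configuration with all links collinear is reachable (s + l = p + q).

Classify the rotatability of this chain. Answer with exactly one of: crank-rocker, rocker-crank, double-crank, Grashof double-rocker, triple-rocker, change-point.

lengths: ground=8, input=7, coupler=6, output=5
sorted: s=5 (shortest), l=8 (longest), p+q=13
s + l = 13 vs p + q = 13
s + l = p + q → change-point (collinear configuration reachable)

change-point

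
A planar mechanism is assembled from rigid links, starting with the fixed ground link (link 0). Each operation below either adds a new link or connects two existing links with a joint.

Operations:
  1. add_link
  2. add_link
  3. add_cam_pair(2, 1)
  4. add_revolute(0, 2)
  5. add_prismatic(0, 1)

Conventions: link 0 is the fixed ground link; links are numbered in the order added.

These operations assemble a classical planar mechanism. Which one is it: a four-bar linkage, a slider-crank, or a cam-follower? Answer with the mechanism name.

links: 3 (incl. ground); joints: 1 revolute, 1 prismatic, 1 higher (cam) pair, forming one closed loop
3 links, revolute + prismatic + higher pair in one loop → cam-follower

cam-follower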